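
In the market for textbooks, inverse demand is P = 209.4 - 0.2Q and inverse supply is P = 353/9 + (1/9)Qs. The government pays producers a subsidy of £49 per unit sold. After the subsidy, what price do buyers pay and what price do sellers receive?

Buyers pay £68.5; sellers receive £117.5

Pre-subsidy: 209.4 - 0.2Q = 353/9 + (1/9)Q gives Q* = 547 and P* = 100.
With the subsidy, sellers receive Ps = Pb + 49 for each unit, where Pb is the price buyers pay.
On the curves, Pb = 209.4 - 0.2Q and Ps = 353/9 + (1/9)Q; the wedge Ps − Pb = 49 gives 353/9 + (1/9)Q − (209.4 - 0.2Q) = 49, so Q' = 704.5.
Then Pb = 209.4 − 0.2·704.5 = 68.5 and Ps = 353/9 + (1/9)·704.5 = 117.5.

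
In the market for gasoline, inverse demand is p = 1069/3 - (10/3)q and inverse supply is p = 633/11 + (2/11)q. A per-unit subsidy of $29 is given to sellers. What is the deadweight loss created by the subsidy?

Deadweight loss = $119.625

Pre-subsidy: 1069/3 - (10/3)q = 633/11 + (2/11)q gives q* = 85 and p* = 73.
With the subsidy, sellers receive ps = pb + 29 for each unit, where pb is the price buyers pay.
On the curves, pb = 1069/3 - (10/3)q and ps = 633/11 + (2/11)q; the wedge ps − pb = 29 gives 633/11 + (2/11)q − (1069/3 - (10/3)q) = 29, so q' = 93.25.
Then pb = 1069/3 − (10/3)·93.25 = 45.5 and ps = 633/11 + (2/11)·93.25 = 74.5.
The subsidy expands output by 93.25 − 85 = 8.25 past the efficient level; on those units the gap between marginal cost and willingness to pay runs from 0 up to 29.
DWL = ½ × 29 × 8.25 = 119.625.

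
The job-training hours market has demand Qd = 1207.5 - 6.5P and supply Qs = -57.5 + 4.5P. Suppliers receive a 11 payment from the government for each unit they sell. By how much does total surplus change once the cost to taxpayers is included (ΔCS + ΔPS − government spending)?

Pre-subsidy: 1207.5 - 6.5P = -57.5 + 4.5P gives P* = 115, Q* = 460.
With the subsidy, sellers receive Ps = Pb + 11 for each unit, where Pb is the price buyers pay.
Supply in terms of Pb becomes Qs = -57.5 + 4.5(Pb + 11) = -8 + 4.5Pb. Setting this equal to demand: 1207.5 - 6.5Pb = -8 + 4.5Pb, so Pb = 110.5.
Sellers receive Ps = 110.5 + 11 = 121.5; Q' = 1207.5 − 6.5·110.5 = 489.25.
ΔCS = ½(460 + 489.25)(115 − 110.5) = 2135.8125; ΔPS = ½(460 + 489.25)(121.5 − 115) = 3085.0625.
Government spending = 11 × 489.25 = 5381.75.
Net change = 2135.8125 + 3085.0625 − 5381.75 = -160.875. The loss equals the DWL triangle ½·11·29.25.

Net change in total surplus = -160.875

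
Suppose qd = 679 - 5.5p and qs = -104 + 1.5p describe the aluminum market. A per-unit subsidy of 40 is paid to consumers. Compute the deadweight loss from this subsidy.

Pre-subsidy: 679 - 5.5p = -104 + 1.5p gives p* = 783/7, q* = 893/14.
With the rebate, buyers effectively pay pb = ps − 40, where ps is the price sellers receive.
Demand in terms of ps becomes qd = 679 − 5.5(ps − 40) = 899 - 5.5ps. Setting this equal to supply: 899 - 5.5ps = -104 + 1.5ps, so ps = 1003/7.
Buyers pay pb = 1003/7 − 40 = 723/7; q' = -104 + 1.5·(1003/7) = 1553/14.
The subsidy expands output by 1553/14 − 893/14 = 330/7 past the efficient level; on those units the gap between marginal cost and willingness to pay runs from 0 up to 40.
DWL = ½ × 40 × 330/7 = 6600/7.

Deadweight loss = 6600/7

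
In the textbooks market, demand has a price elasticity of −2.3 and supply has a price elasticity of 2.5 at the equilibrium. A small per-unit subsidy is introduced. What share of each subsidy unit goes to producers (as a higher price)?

Producer share = 23/48

For a small subsidy around the equilibrium, the benefit split depends on the relative slopes, which at a point are proportional to the elasticities.
Buyer share = εs/(εs + |εd|) = 2.5/(2.5 + 2.3) = 25/48; seller share = |εd|/(εs + |εd|) = 23/48.
So producers capture 23/48 of the subsidy.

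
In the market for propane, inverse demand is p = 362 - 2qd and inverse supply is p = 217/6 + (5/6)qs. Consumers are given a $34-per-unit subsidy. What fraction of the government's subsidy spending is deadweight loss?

DWL / government spending = 6/127

Pre-subsidy: 362 - 2q = 217/6 + (5/6)q gives q* = 115 and p* = 132.
With the rebate, buyers effectively pay pb = ps − 34, where ps is the price sellers receive.
On the curves, pb = 362 - 2q and ps = 217/6 + (5/6)q; the wedge ps − pb = 34 gives 217/6 + (5/6)q − (362 - 2q) = 34, so q' = 127.
Then pb = 362 − 2·127 = 108 and ps = 217/6 + (5/6)·127 = 142.
ΔCS = ½(115 + 127)(132 − 108) = 2904; ΔPS = ½(115 + 127)(142 − 132) = 1210.
Government spending = 34 × 127 = 4318.
DWL = ½ × 34 × (127 − 115) = 204; fraction = 204 / 4318 = 6/127.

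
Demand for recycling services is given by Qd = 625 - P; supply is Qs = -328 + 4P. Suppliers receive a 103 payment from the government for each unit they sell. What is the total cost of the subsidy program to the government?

Government cost = 53230.4

Pre-subsidy: 625 - P = -328 + 4P gives P* = 190.6, Q* = 434.4.
With the subsidy, sellers receive Ps = Pb + 103 for each unit, where Pb is the price buyers pay.
Supply in terms of Pb becomes Qs = -328 + 4(Pb + 103) = 84 + 4Pb. Setting this equal to demand: 625 - Pb = 84 + 4Pb, so Pb = 108.2.
Sellers receive Ps = 108.2 + 103 = 211.2; Q' = 625 − 1·108.2 = 516.8.
Government outlay = subsidy × quantity = 103 × 516.8 = 53230.4.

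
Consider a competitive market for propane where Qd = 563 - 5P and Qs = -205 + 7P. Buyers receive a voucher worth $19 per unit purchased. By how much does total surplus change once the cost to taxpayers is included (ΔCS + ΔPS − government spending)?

Pre-subsidy: 563 - 5P = -205 + 7P gives P* = 64, Q* = 243.
With the rebate, buyers effectively pay Pb = Ps − 19, where Ps is the price sellers receive.
Demand in terms of Ps becomes Qd = 563 − 5(Ps − 19) = 658 - 5Ps. Setting this equal to supply: 658 - 5Ps = -205 + 7Ps, so Ps = 863/12.
Buyers pay Pb = 863/12 − 19 = 635/12; Q' = -205 + 7·(863/12) = 3581/12.
ΔCS = ½(243 + 3581/12)(64 − 635/12) = 864101/288; ΔPS = ½(243 + 3581/12)(863/12 − 64) = 617215/288.
Government spending = 19 × 3581/12 = 68039/12.
Net change = 864101/288 + 617215/288 − 68039/12 = -12635/24. The loss equals the DWL triangle ½·19·665/12.

Net change in total surplus = -12635/24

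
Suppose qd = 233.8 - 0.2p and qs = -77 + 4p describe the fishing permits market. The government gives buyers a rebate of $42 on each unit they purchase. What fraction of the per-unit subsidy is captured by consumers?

Pre-subsidy: 233.8 - 0.2p = -77 + 4p gives p* = 74, q* = 219.
With the rebate, buyers effectively pay pb = ps − 42, where ps is the price sellers receive.
Demand in terms of ps becomes qd = 233.8 − 0.2(ps − 42) = 242.2 - 0.2ps. Setting this equal to supply: 242.2 - 0.2ps = -77 + 4ps, so ps = 76.
Buyers pay pb = 76 − 42 = 34; q' = -77 + 4·76 = 227.
Buyers' price falls by p* − pb = 74 − 34 = 40; sellers' price rises by ps − p* = 76 − 74 = 2.
So consumers capture 40/42 = 20/21 of each unit of subsidy.

Consumer share = 20/21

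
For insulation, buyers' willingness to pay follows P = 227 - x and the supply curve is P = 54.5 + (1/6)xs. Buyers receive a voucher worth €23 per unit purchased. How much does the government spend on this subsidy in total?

Government cost = 26979/7

Pre-subsidy: 227 - x = 54.5 + (1/6)x gives x* = 1035/7 and P* = 554/7.
With the rebate, buyers effectively pay Pb = Ps − 23, where Ps is the price sellers receive.
On the curves, Pb = 227 - x and Ps = 54.5 + (1/6)x; the wedge Ps − Pb = 23 gives 54.5 + (1/6)x − (227 - x) = 23, so x' = 1173/7.
Then Pb = 227 − 1·(1173/7) = 416/7 and Ps = 54.5 + (1/6)·(1173/7) = 577/7.
Government outlay = subsidy × quantity = 23 × 1173/7 = 26979/7.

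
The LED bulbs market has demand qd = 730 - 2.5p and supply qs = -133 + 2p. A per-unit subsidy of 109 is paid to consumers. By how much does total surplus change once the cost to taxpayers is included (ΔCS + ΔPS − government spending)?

Net change in total surplus = -59405/9

Pre-subsidy: 730 - 2.5p = -133 + 2p gives p* = 1726/9, q* = 2255/9.
With the rebate, buyers effectively pay pb = ps − 109, where ps is the price sellers receive.
Demand in terms of ps becomes qd = 730 − 2.5(ps − 109) = 1002.5 - 2.5ps. Setting this equal to supply: 1002.5 - 2.5ps = -133 + 2ps, so ps = 757/3.
Buyers pay pb = 757/3 − 109 = 430/3; q' = -133 + 2·(757/3) = 1115/3.
ΔCS = ½(2255/9 + 1115/3)(1726/9 − 430/3) = 1220800/81; ΔPS = ½(2255/9 + 1115/3)(757/3 − 1726/9) = 1526000/81.
Government spending = 109 × 1115/3 = 121535/3.
Net change = 1220800/81 + 1526000/81 − 121535/3 = -59405/9. The loss equals the DWL triangle ½·109·1090/9.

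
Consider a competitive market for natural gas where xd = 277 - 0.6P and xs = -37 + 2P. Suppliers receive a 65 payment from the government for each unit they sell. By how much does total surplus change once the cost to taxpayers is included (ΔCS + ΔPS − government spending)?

Pre-subsidy: 277 - 0.6P = -37 + 2P gives P* = 1570/13, x* = 2659/13.
With the subsidy, sellers receive Ps = Pb + 65 for each unit, where Pb is the price buyers pay.
Supply in terms of Pb becomes xs = -37 + 2(Pb + 65) = 93 + 2Pb. Setting this equal to demand: 277 - 0.6Pb = 93 + 2Pb, so Pb = 920/13.
Sellers receive Ps = 920/13 + 65 = 1765/13; x' = 277 − 0.6·(920/13) = 3049/13.
ΔCS = ½(2659/13 + 3049/13)(1570/13 − 920/13) = 142700/13; ΔPS = ½(2659/13 + 3049/13)(1765/13 − 1570/13) = 42810/13.
Government spending = 65 × 3049/13 = 15245.
Net change = 142700/13 + 42810/13 − 15245 = -975. The loss equals the DWL triangle ½·65·30.

Net change in total surplus = -975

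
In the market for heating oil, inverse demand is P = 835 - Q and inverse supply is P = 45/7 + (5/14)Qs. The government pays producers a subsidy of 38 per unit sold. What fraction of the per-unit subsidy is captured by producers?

Producer share = 5/19

Pre-subsidy: 835 - Q = 45/7 + (5/14)Q gives Q* = 11600/19 and P* = 4265/19.
With the subsidy, sellers receive Ps = Pb + 38 for each unit, where Pb is the price buyers pay.
On the curves, Pb = 835 - Q and Ps = 45/7 + (5/14)Q; the wedge Ps − Pb = 38 gives 45/7 + (5/14)Q − (835 - Q) = 38, so Q' = 12132/19.
Then Pb = 835 − 1·(12132/19) = 3733/19 and Ps = 45/7 + (5/14)·(12132/19) = 4455/19.
Buyers' price falls by P* − Pb = 4265/19 − 3733/19 = 28; sellers' price rises by Ps − P* = 4455/19 − 4265/19 = 10.
So producers capture 10/38 = 5/19 of each unit of subsidy.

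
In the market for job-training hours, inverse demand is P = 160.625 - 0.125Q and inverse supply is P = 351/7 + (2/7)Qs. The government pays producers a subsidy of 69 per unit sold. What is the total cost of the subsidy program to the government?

Government cost = 30153

Pre-subsidy: 160.625 - 0.125Q = 351/7 + (2/7)Q gives Q* = 269 and P* = 127.
With the subsidy, sellers receive Ps = Pb + 69 for each unit, where Pb is the price buyers pay.
On the curves, Pb = 160.625 - 0.125Q and Ps = 351/7 + (2/7)Q; the wedge Ps − Pb = 69 gives 351/7 + (2/7)Q − (160.625 - 0.125Q) = 69, so Q' = 437.
Then Pb = 160.625 − 0.125·437 = 106 and Ps = 351/7 + (2/7)·437 = 175.
Government outlay = subsidy × quantity = 69 × 437 = 30153.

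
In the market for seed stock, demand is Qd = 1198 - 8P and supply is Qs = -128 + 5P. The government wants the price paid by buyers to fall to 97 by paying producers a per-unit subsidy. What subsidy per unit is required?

Required subsidy s = 13 per unit

At a buyer price of 97, quantity demanded is 1198 − 8·97 = 422.
Sellers supply 422 only when they receive Ps with -128 + 5·Ps = 422, i.e. Ps = 110.
s = Ps − Pb = 110 − 97 = 13.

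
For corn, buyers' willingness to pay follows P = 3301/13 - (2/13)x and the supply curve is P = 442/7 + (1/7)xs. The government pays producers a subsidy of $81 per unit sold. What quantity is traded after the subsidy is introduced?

Pre-subsidy: 3301/13 - (2/13)x = 442/7 + (1/7)x gives x* = 643 and P* = 155.
With the subsidy, sellers receive Ps = Pb + 81 for each unit, where Pb is the price buyers pay.
On the curves, Pb = 3301/13 - (2/13)x and Ps = 442/7 + (1/7)x; the wedge Ps − Pb = 81 gives 442/7 + (1/7)x − (3301/13 - (2/13)x) = 81, so x' = 916.
Then Pb = 3301/13 − (2/13)·916 = 113 and Ps = 442/7 + (1/7)·916 = 194.

x' = 916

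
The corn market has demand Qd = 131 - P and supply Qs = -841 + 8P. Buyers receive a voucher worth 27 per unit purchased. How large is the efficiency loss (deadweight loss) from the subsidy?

Pre-subsidy: 131 - P = -841 + 8P gives P* = 108, Q* = 23.
With the rebate, buyers effectively pay Pb = Ps − 27, where Ps is the price sellers receive.
Demand in terms of Ps becomes Qd = 131 − 1(Ps − 27) = 158 - Ps. Setting this equal to supply: 158 - Ps = -841 + 8Ps, so Ps = 111.
Buyers pay Pb = 111 − 27 = 84; Q' = -841 + 8·111 = 47.
The subsidy expands output by 47 − 23 = 24 past the efficient level; on those units the gap between marginal cost and willingness to pay runs from 0 up to 27.
DWL = ½ × 27 × 24 = 324.

Deadweight loss = 324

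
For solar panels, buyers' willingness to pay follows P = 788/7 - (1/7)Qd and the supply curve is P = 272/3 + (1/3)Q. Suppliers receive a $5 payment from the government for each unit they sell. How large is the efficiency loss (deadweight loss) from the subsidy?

Pre-subsidy: 788/7 - (1/7)Q = 272/3 + (1/3)Q gives Q* = 46 and P* = 106.
With the subsidy, sellers receive Ps = Pb + 5 for each unit, where Pb is the price buyers pay.
On the curves, Pb = 788/7 - (1/7)Q and Ps = 272/3 + (1/3)Q; the wedge Ps − Pb = 5 gives 272/3 + (1/3)Q − (788/7 - (1/7)Q) = 5, so Q' = 56.5.
Then Pb = 788/7 − (1/7)·56.5 = 104.5 and Ps = 272/3 + (1/3)·56.5 = 109.5.
The subsidy expands output by 56.5 − 46 = 10.5 past the efficient level; on those units the gap between marginal cost and willingness to pay runs from 0 up to 5.
DWL = ½ × 5 × 10.5 = 26.25.

Deadweight loss = $26.25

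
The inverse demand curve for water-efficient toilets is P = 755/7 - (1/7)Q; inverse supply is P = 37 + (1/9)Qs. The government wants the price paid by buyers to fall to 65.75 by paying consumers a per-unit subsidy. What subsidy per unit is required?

Required subsidy s = 4 per unit

At a buyer price of 65.75, quantity demanded is 755 − 7·65.75 = 294.75.
Sellers supply 294.75 only when they receive Ps = 37 + (1/9)·294.75 = 69.75.
s = Ps − Pb = 69.75 − 65.75 = 4.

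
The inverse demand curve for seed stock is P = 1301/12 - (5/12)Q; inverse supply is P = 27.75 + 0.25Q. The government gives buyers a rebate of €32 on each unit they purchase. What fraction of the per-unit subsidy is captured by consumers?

Pre-subsidy: 1301/12 - (5/12)Q = 27.75 + 0.25Q gives Q* = 121 and P* = 58.
With the rebate, buyers effectively pay Pb = Ps − 32, where Ps is the price sellers receive.
On the curves, Pb = 1301/12 - (5/12)Q and Ps = 27.75 + 0.25Q; the wedge Ps − Pb = 32 gives 27.75 + 0.25Q − (1301/12 - (5/12)Q) = 32, so Q' = 169.
Then Pb = 1301/12 − (5/12)·169 = 38 and Ps = 27.75 + 0.25·169 = 70.
Buyers' price falls by P* − Pb = 58 − 38 = 20; sellers' price rises by Ps − P* = 70 − 58 = 12.
So consumers capture 20/32 = 0.625 of each unit of subsidy.

Consumer share = 0.625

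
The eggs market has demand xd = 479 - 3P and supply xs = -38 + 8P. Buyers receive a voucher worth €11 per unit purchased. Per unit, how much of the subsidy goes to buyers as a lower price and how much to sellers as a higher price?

Pre-subsidy: 479 - 3P = -38 + 8P gives P* = 47, x* = 338.
With the rebate, buyers effectively pay Pb = Ps − 11, where Ps is the price sellers receive.
Demand in terms of Ps becomes xd = 479 − 3(Ps − 11) = 512 - 3Ps. Setting this equal to supply: 512 - 3Ps = -38 + 8Ps, so Ps = 50.
Buyers pay Pb = 50 − 11 = 39; x' = -38 + 8·50 = 362.
Buyers' price falls by P* − Pb = 47 − 39 = 8; sellers' price rises by Ps − P* = 50 − 47 = 3.

Buyers gain €8 per unit; sellers gain €3 per unit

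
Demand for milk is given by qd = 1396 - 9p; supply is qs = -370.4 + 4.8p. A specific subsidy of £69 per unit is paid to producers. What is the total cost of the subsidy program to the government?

Pre-subsidy: 1396 - 9p = -370.4 + 4.8p gives p* = 128, q* = 244.
With the subsidy, sellers receive ps = pb + 69 for each unit, where pb is the price buyers pay.
Supply in terms of pb becomes qs = -370.4 + 4.8(pb + 69) = -39.2 + 4.8pb. Setting this equal to demand: 1396 - 9pb = -39.2 + 4.8pb, so pb = 104.
Sellers receive ps = 104 + 69 = 173; q' = 1396 − 9·104 = 460.
Government outlay = subsidy × quantity = 69 × 460 = 31740.

Government cost = £31740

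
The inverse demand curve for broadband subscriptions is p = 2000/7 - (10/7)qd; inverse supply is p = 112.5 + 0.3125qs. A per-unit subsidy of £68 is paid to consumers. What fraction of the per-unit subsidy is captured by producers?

Pre-subsidy: 2000/7 - (10/7)q = 112.5 + 0.3125q gives q* = 3880/39 and p* = 5600/39.
With the rebate, buyers effectively pay pb = ps − 68, where ps is the price sellers receive.
On the curves, pb = 2000/7 - (10/7)q and ps = 112.5 + 0.3125q; the wedge ps − pb = 68 gives 112.5 + 0.3125q − (2000/7 - (10/7)q) = 68, so q' = 27016/195.
Then pb = 2000/7 − (10/7)·(27016/195) = 3424/39 and ps = 112.5 + 0.3125·(27016/195) = 6076/39.
Buyers' price falls by p* − pb = 5600/39 − 3424/39 = 2176/39; sellers' price rises by ps − p* = 6076/39 − 5600/39 = 476/39.
So producers capture (476/39)/68 = 7/39 of each unit of subsidy.

Producer share = 7/39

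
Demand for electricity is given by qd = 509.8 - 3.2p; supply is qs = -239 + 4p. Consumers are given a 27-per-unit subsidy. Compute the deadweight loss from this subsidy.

Deadweight loss = 648

Pre-subsidy: 509.8 - 3.2p = -239 + 4p gives p* = 104, q* = 177.
With the rebate, buyers effectively pay pb = ps − 27, where ps is the price sellers receive.
Demand in terms of ps becomes qd = 509.8 − 3.2(ps − 27) = 596.2 - 3.2ps. Setting this equal to supply: 596.2 - 3.2ps = -239 + 4ps, so ps = 116.
Buyers pay pb = 116 − 27 = 89; q' = -239 + 4·116 = 225.
The subsidy expands output by 225 − 177 = 48 past the efficient level; on those units the gap between marginal cost and willingness to pay runs from 0 up to 27.
DWL = ½ × 27 × 48 = 648.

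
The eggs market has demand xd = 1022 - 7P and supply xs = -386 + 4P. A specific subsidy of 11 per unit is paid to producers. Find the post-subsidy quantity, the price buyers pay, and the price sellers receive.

x' = 154; buyers pay 124; sellers receive 135

Pre-subsidy: 1022 - 7P = -386 + 4P gives P* = 128, x* = 126.
With the subsidy, sellers receive Ps = Pb + 11 for each unit, where Pb is the price buyers pay.
Supply in terms of Pb becomes xs = -386 + 4(Pb + 11) = -342 + 4Pb. Setting this equal to demand: 1022 - 7Pb = -342 + 4Pb, so Pb = 124.
Sellers receive Ps = 124 + 11 = 135; x' = 1022 − 7·124 = 154.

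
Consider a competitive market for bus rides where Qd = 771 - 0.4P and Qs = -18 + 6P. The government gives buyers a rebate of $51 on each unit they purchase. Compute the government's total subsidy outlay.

Government cost = $37781.4375

Pre-subsidy: 771 - 0.4P = -18 + 6P gives P* = 123.28125, Q* = 721.6875.
With the rebate, buyers effectively pay Pb = Ps − 51, where Ps is the price sellers receive.
Demand in terms of Ps becomes Qd = 771 − 0.4(Ps − 51) = 791.4 - 0.4Ps. Setting this equal to supply: 791.4 - 0.4Ps = -18 + 6Ps, so Ps = 126.46875.
Buyers pay Pb = 126.46875 − 51 = 75.46875; Q' = -18 + 6·126.46875 = 740.8125.
Government outlay = subsidy × quantity = 51 × 740.8125 = 37781.4375.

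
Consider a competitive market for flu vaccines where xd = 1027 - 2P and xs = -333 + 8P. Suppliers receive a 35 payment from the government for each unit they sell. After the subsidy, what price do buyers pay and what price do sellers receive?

Buyers pay 108; sellers receive 143

Pre-subsidy: 1027 - 2P = -333 + 8P gives P* = 136, x* = 755.
With the subsidy, sellers receive Ps = Pb + 35 for each unit, where Pb is the price buyers pay.
Supply in terms of Pb becomes xs = -333 + 8(Pb + 35) = -53 + 8Pb. Setting this equal to demand: 1027 - 2Pb = -53 + 8Pb, so Pb = 108.
Sellers receive Ps = 108 + 35 = 143; x' = 1027 − 2·108 = 811.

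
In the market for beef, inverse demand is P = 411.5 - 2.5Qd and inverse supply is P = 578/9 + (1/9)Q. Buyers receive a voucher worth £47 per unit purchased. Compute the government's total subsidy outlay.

Pre-subsidy: 411.5 - 2.5Q = 578/9 + (1/9)Q gives Q* = 133 and P* = 79.
With the rebate, buyers effectively pay Pb = Ps − 47, where Ps is the price sellers receive.
On the curves, Pb = 411.5 - 2.5Q and Ps = 578/9 + (1/9)Q; the wedge Ps − Pb = 47 gives 578/9 + (1/9)Q − (411.5 - 2.5Q) = 47, so Q' = 151.
Then Pb = 411.5 − 2.5·151 = 34 and Ps = 578/9 + (1/9)·151 = 81.
Government outlay = subsidy × quantity = 47 × 151 = 7097.

Government cost = £7097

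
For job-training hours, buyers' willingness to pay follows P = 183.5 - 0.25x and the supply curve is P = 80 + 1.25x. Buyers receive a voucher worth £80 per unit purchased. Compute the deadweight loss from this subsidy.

Deadweight loss = 6400/3

Pre-subsidy: 183.5 - 0.25x = 80 + 1.25x gives x* = 69 and P* = 166.25.
With the rebate, buyers effectively pay Pb = Ps − 80, where Ps is the price sellers receive.
On the curves, Pb = 183.5 - 0.25x and Ps = 80 + 1.25x; the wedge Ps − Pb = 80 gives 80 + 1.25x − (183.5 - 0.25x) = 80, so x' = 367/3.
Then Pb = 183.5 − 0.25·(367/3) = 1835/12 and Ps = 80 + 1.25·(367/3) = 2795/12.
The subsidy expands output by 367/3 − 69 = 160/3 past the efficient level; on those units the gap between marginal cost and willingness to pay runs from 0 up to 80.
DWL = ½ × 80 × 160/3 = 6400/3.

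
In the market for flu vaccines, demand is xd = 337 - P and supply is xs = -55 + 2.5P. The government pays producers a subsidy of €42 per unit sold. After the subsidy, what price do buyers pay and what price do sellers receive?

Pre-subsidy: 337 - P = -55 + 2.5P gives P* = 112, x* = 225.
With the subsidy, sellers receive Ps = Pb + 42 for each unit, where Pb is the price buyers pay.
Supply in terms of Pb becomes xs = -55 + 2.5(Pb + 42) = 50 + 2.5Pb. Setting this equal to demand: 337 - Pb = 50 + 2.5Pb, so Pb = 82.
Sellers receive Ps = 82 + 42 = 124; x' = 337 − 1·82 = 255.

Buyers pay €82; sellers receive €124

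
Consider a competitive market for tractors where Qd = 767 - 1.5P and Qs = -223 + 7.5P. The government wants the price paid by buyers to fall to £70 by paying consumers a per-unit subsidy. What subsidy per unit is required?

Required subsidy s = £48 per unit

At a buyer price of 70, quantity demanded is 767 − 1.5·70 = 662.
Sellers supply 662 only when they receive Ps with -223 + 7.5·Ps = 662, i.e. Ps = 118.
s = Ps − Pb = 118 − 70 = 48.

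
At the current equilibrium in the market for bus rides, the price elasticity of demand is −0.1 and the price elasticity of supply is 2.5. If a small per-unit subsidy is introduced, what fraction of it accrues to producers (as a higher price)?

For a small subsidy around the equilibrium, the benefit split depends on the relative slopes, which at a point are proportional to the elasticities.
Buyer share = εs/(εs + |εd|) = 2.5/(2.5 + 0.1) = 25/26; seller share = |εd|/(εs + |εd|) = 1/26.
So producers capture 1/26 of the subsidy.

Producer share = 1/26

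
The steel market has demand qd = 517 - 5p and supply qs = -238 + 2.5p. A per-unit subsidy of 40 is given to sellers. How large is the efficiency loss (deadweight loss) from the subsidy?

Deadweight loss = 4000/3

Pre-subsidy: 517 - 5p = -238 + 2.5p gives p* = 302/3, q* = 41/3.
With the subsidy, sellers receive ps = pb + 40 for each unit, where pb is the price buyers pay.
Supply in terms of pb becomes qs = -238 + 2.5(pb + 40) = -138 + 2.5pb. Setting this equal to demand: 517 - 5pb = -138 + 2.5pb, so pb = 262/3.
Sellers receive ps = 262/3 + 40 = 382/3; q' = 517 − 5·(262/3) = 241/3.
The subsidy expands output by 241/3 − 41/3 = 200/3 past the efficient level; on those units the gap between marginal cost and willingness to pay runs from 0 up to 40.
DWL = ½ × 40 × 200/3 = 4000/3.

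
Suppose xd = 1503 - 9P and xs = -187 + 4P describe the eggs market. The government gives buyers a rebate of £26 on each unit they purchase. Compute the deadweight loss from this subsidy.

Deadweight loss = £936

Pre-subsidy: 1503 - 9P = -187 + 4P gives P* = 130, x* = 333.
With the rebate, buyers effectively pay Pb = Ps − 26, where Ps is the price sellers receive.
Demand in terms of Ps becomes xd = 1503 − 9(Ps − 26) = 1737 - 9Ps. Setting this equal to supply: 1737 - 9Ps = -187 + 4Ps, so Ps = 148.
Buyers pay Pb = 148 − 26 = 122; x' = -187 + 4·148 = 405.
The subsidy expands output by 405 − 333 = 72 past the efficient level; on those units the gap between marginal cost and willingness to pay runs from 0 up to 26.
DWL = ½ × 26 × 72 = 936.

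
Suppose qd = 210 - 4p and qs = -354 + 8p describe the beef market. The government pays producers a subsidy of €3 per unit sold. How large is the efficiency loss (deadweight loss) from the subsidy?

Pre-subsidy: 210 - 4p = -354 + 8p gives p* = 47, q* = 22.
With the subsidy, sellers receive ps = pb + 3 for each unit, where pb is the price buyers pay.
Supply in terms of pb becomes qs = -354 + 8(pb + 3) = -330 + 8pb. Setting this equal to demand: 210 - 4pb = -330 + 8pb, so pb = 45.
Sellers receive ps = 45 + 3 = 48; q' = 210 − 4·45 = 30.
The subsidy expands output by 30 − 22 = 8 past the efficient level; on those units the gap between marginal cost and willingness to pay runs from 0 up to 3.
DWL = ½ × 3 × 8 = 12.

Deadweight loss = €12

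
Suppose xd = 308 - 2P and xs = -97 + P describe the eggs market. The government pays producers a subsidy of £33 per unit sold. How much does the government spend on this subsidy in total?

Pre-subsidy: 308 - 2P = -97 + P gives P* = 135, x* = 38.
With the subsidy, sellers receive Ps = Pb + 33 for each unit, where Pb is the price buyers pay.
Supply in terms of Pb becomes xs = -97 + 1(Pb + 33) = -64 + Pb. Setting this equal to demand: 308 - 2Pb = -64 + Pb, so Pb = 124.
Sellers receive Ps = 124 + 33 = 157; x' = 308 − 2·124 = 60.
Government outlay = subsidy × quantity = 33 × 60 = 1980.

Government cost = £1980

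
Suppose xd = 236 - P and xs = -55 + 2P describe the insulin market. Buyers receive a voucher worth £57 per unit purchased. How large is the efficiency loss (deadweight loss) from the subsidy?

Pre-subsidy: 236 - P = -55 + 2P gives P* = 97, x* = 139.
With the rebate, buyers effectively pay Pb = Ps − 57, where Ps is the price sellers receive.
Demand in terms of Ps becomes xd = 236 − 1(Ps − 57) = 293 - Ps. Setting this equal to supply: 293 - Ps = -55 + 2Ps, so Ps = 116.
Buyers pay Pb = 116 − 57 = 59; x' = -55 + 2·116 = 177.
The subsidy expands output by 177 − 139 = 38 past the efficient level; on those units the gap between marginal cost and willingness to pay runs from 0 up to 57.
DWL = ½ × 57 × 38 = 1083.

Deadweight loss = £1083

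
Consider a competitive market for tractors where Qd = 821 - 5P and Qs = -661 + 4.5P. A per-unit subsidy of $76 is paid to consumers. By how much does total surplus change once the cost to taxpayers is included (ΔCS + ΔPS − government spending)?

Pre-subsidy: 821 - 5P = -661 + 4.5P gives P* = 156, Q* = 41.
With the rebate, buyers effectively pay Pb = Ps − 76, where Ps is the price sellers receive.
Demand in terms of Ps becomes Qd = 821 − 5(Ps − 76) = 1201 - 5Ps. Setting this equal to supply: 1201 - 5Ps = -661 + 4.5Ps, so Ps = 196.
Buyers pay Pb = 196 − 76 = 120; Q' = -661 + 4.5·196 = 221.
ΔCS = ½(41 + 221)(156 − 120) = 4716; ΔPS = ½(41 + 221)(196 − 156) = 5240.
Government spending = 76 × 221 = 16796.
Net change = 4716 + 5240 − 16796 = -6840. The loss equals the DWL triangle ½·76·180.

Net change in total surplus = -$6840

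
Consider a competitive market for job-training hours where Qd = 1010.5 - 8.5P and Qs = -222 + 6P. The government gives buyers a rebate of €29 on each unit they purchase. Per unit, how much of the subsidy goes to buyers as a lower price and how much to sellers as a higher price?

Buyers gain €12 per unit; sellers gain €17 per unit

Pre-subsidy: 1010.5 - 8.5P = -222 + 6P gives P* = 85, Q* = 288.
With the rebate, buyers effectively pay Pb = Ps − 29, where Ps is the price sellers receive.
Demand in terms of Ps becomes Qd = 1010.5 − 8.5(Ps − 29) = 1257 - 8.5Ps. Setting this equal to supply: 1257 - 8.5Ps = -222 + 6Ps, so Ps = 102.
Buyers pay Pb = 102 − 29 = 73; Q' = -222 + 6·102 = 390.
Buyers' price falls by P* − Pb = 85 − 73 = 12; sellers' price rises by Ps − P* = 102 − 85 = 17.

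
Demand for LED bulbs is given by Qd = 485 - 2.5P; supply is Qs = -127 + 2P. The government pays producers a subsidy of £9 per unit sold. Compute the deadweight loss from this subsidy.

Deadweight loss = £45

Pre-subsidy: 485 - 2.5P = -127 + 2P gives P* = 136, Q* = 145.
With the subsidy, sellers receive Ps = Pb + 9 for each unit, where Pb is the price buyers pay.
Supply in terms of Pb becomes Qs = -127 + 2(Pb + 9) = -109 + 2Pb. Setting this equal to demand: 485 - 2.5Pb = -109 + 2Pb, so Pb = 132.
Sellers receive Ps = 132 + 9 = 141; Q' = 485 − 2.5·132 = 155.
The subsidy expands output by 155 − 145 = 10 past the efficient level; on those units the gap between marginal cost and willingness to pay runs from 0 up to 9.
DWL = ½ × 9 × 10 = 45.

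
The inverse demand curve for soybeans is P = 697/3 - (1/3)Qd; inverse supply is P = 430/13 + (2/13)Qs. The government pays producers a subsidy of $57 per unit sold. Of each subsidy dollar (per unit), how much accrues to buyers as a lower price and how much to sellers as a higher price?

Buyers gain $39 per unit; sellers gain $18 per unit

Pre-subsidy: 697/3 - (1/3)Q = 430/13 + (2/13)Q gives Q* = 409 and P* = 96.
With the subsidy, sellers receive Ps = Pb + 57 for each unit, where Pb is the price buyers pay.
On the curves, Pb = 697/3 - (1/3)Q and Ps = 430/13 + (2/13)Q; the wedge Ps − Pb = 57 gives 430/13 + (2/13)Q − (697/3 - (1/3)Q) = 57, so Q' = 526.
Then Pb = 697/3 − (1/3)·526 = 57 and Ps = 430/13 + (2/13)·526 = 114.
Buyers' price falls by P* − Pb = 96 − 57 = 39; sellers' price rises by Ps − P* = 114 − 96 = 18.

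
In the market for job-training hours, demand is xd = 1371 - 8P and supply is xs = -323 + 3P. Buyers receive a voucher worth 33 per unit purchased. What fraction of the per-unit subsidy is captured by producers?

Pre-subsidy: 1371 - 8P = -323 + 3P gives P* = 154, x* = 139.
With the rebate, buyers effectively pay Pb = Ps − 33, where Ps is the price sellers receive.
Demand in terms of Ps becomes xd = 1371 − 8(Ps − 33) = 1635 - 8Ps. Setting this equal to supply: 1635 - 8Ps = -323 + 3Ps, so Ps = 178.
Buyers pay Pb = 178 − 33 = 145; x' = -323 + 3·178 = 211.
Buyers' price falls by P* − Pb = 154 − 145 = 9; sellers' price rises by Ps − P* = 178 − 154 = 24.
So producers capture 24/33 = 8/11 of each unit of subsidy.

Producer share = 8/11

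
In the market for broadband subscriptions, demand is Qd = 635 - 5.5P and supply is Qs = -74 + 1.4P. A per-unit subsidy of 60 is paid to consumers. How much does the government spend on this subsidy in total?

Pre-subsidy: 635 - 5.5P = -74 + 1.4P gives P* = 7090/69, Q* = 4820/69.
With the rebate, buyers effectively pay Pb = Ps − 60, where Ps is the price sellers receive.
Demand in terms of Ps becomes Qd = 635 − 5.5(Ps − 60) = 965 - 5.5Ps. Setting this equal to supply: 965 - 5.5Ps = -74 + 1.4Ps, so Ps = 10390/69.
Buyers pay Pb = 10390/69 − 60 = 6250/69; Q' = -74 + 1.4·(10390/69) = 9440/69.
Government outlay = subsidy × quantity = 60 × 9440/69 = 188800/23.

Government cost = 188800/23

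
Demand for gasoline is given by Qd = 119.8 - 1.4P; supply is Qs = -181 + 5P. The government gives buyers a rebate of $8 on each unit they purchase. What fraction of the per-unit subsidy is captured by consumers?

Pre-subsidy: 119.8 - 1.4P = -181 + 5P gives P* = 47, Q* = 54.
With the rebate, buyers effectively pay Pb = Ps − 8, where Ps is the price sellers receive.
Demand in terms of Ps becomes Qd = 119.8 − 1.4(Ps − 8) = 131 - 1.4Ps. Setting this equal to supply: 131 - 1.4Ps = -181 + 5Ps, so Ps = 48.75.
Buyers pay Pb = 48.75 − 8 = 40.75; Q' = -181 + 5·48.75 = 62.75.
Buyers' price falls by P* − Pb = 47 − 40.75 = 6.25; sellers' price rises by Ps − P* = 48.75 − 47 = 1.75.
So consumers capture 6.25/8 = 0.78125 of each unit of subsidy.

Consumer share = 0.78125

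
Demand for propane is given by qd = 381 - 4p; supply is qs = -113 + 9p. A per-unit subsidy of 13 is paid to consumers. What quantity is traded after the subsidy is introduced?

Pre-subsidy: 381 - 4p = -113 + 9p gives p* = 38, q* = 229.
With the rebate, buyers effectively pay pb = ps − 13, where ps is the price sellers receive.
Demand in terms of ps becomes qd = 381 − 4(ps − 13) = 433 - 4ps. Setting this equal to supply: 433 - 4ps = -113 + 9ps, so ps = 42.
Buyers pay pb = 42 − 13 = 29; q' = -113 + 9·42 = 265.

q' = 265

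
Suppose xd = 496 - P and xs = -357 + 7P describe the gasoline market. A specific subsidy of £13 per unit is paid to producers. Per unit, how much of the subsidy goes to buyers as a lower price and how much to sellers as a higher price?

Buyers gain £11.375 per unit; sellers gain £1.625 per unit

Pre-subsidy: 496 - P = -357 + 7P gives P* = 106.625, x* = 389.375.
With the subsidy, sellers receive Ps = Pb + 13 for each unit, where Pb is the price buyers pay.
Supply in terms of Pb becomes xs = -357 + 7(Pb + 13) = -266 + 7Pb. Setting this equal to demand: 496 - Pb = -266 + 7Pb, so Pb = 95.25.
Sellers receive Ps = 95.25 + 13 = 108.25; x' = 496 − 1·95.25 = 400.75.
Buyers' price falls by P* − Pb = 106.625 − 95.25 = 11.375; sellers' price rises by Ps − P* = 108.25 − 106.625 = 1.625.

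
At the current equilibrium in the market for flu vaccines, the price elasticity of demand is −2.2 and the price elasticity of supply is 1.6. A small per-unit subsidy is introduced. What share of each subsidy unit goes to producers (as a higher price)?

Producer share = 11/19

For a small subsidy around the equilibrium, the benefit split depends on the relative slopes, which at a point are proportional to the elasticities.
Buyer share = εs/(εs + |εd|) = 1.6/(1.6 + 2.2) = 8/19; seller share = |εd|/(εs + |εd|) = 11/19.
So producers capture 11/19 of the subsidy.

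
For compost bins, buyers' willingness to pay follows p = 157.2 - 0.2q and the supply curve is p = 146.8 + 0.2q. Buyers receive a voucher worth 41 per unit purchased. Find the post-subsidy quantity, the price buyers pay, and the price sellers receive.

q' = 128.5; buyers pay 131.5; sellers receive 172.5

Pre-subsidy: 157.2 - 0.2q = 146.8 + 0.2q gives q* = 26 and p* = 152.
With the rebate, buyers effectively pay pb = ps − 41, where ps is the price sellers receive.
On the curves, pb = 157.2 - 0.2q and ps = 146.8 + 0.2q; the wedge ps − pb = 41 gives 146.8 + 0.2q − (157.2 - 0.2q) = 41, so q' = 128.5.
Then pb = 157.2 − 0.2·128.5 = 131.5 and ps = 146.8 + 0.2·128.5 = 172.5.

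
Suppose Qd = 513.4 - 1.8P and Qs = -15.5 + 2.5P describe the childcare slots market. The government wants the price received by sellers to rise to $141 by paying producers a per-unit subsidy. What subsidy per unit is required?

Required subsidy s = $43 per unit

At a seller price of 141, quantity supplied is -15.5 + 2.5·141 = 337.
Buyers absorb 337 only when they pay Pb with 513.4 − 1.8·Pb = 337, i.e. Pb = 98.
s = Ps − Pb = 141 − 98 = 43.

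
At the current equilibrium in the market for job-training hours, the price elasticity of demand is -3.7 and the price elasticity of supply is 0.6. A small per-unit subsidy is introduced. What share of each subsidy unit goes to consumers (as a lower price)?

Consumer share = 6/43

For a small subsidy around the equilibrium, the benefit split depends on the relative slopes, which at a point are proportional to the elasticities.
Buyer share = εs/(εs + |εd|) = 0.6/(0.6 + 3.7) = 6/43; seller share = |εd|/(εs + |εd|) = 37/43.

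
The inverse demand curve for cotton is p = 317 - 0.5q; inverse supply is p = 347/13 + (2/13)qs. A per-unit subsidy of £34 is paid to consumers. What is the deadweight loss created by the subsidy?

Pre-subsidy: 317 - 0.5q = 347/13 + (2/13)q gives q* = 444 and p* = 95.
With the rebate, buyers effectively pay pb = ps − 34, where ps is the price sellers receive.
On the curves, pb = 317 - 0.5q and ps = 347/13 + (2/13)q; the wedge ps − pb = 34 gives 347/13 + (2/13)q − (317 - 0.5q) = 34, so q' = 496.
Then pb = 317 − 0.5·496 = 69 and ps = 347/13 + (2/13)·496 = 103.
The subsidy expands output by 496 − 444 = 52 past the efficient level; on those units the gap between marginal cost and willingness to pay runs from 0 up to 34.
DWL = ½ × 34 × 52 = 884.

Deadweight loss = £884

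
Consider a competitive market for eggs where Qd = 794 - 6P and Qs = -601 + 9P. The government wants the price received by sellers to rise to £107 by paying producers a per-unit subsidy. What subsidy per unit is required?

At a seller price of 107, quantity supplied is -601 + 9·107 = 362.
Buyers absorb 362 only when they pay Pb with 794 − 6·Pb = 362, i.e. Pb = 72.
s = Ps − Pb = 107 − 72 = 35.

Required subsidy s = £35 per unit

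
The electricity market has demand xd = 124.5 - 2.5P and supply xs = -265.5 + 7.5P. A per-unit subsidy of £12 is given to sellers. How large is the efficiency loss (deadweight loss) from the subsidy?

Deadweight loss = £135

Pre-subsidy: 124.5 - 2.5P = -265.5 + 7.5P gives P* = 39, x* = 27.
With the subsidy, sellers receive Ps = Pb + 12 for each unit, where Pb is the price buyers pay.
Supply in terms of Pb becomes xs = -265.5 + 7.5(Pb + 12) = -175.5 + 7.5Pb. Setting this equal to demand: 124.5 - 2.5Pb = -175.5 + 7.5Pb, so Pb = 30.
Sellers receive Ps = 30 + 12 = 42; x' = 124.5 − 2.5·30 = 49.5.
The subsidy expands output by 49.5 − 27 = 22.5 past the efficient level; on those units the gap between marginal cost and willingness to pay runs from 0 up to 12.
DWL = ½ × 12 × 22.5 = 135.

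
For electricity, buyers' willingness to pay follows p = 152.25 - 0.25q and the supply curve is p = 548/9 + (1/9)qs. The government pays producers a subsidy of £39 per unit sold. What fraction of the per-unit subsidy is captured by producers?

Pre-subsidy: 152.25 - 0.25q = 548/9 + (1/9)q gives q* = 253 and p* = 89.
With the subsidy, sellers receive ps = pb + 39 for each unit, where pb is the price buyers pay.
On the curves, pb = 152.25 - 0.25q and ps = 548/9 + (1/9)q; the wedge ps − pb = 39 gives 548/9 + (1/9)q − (152.25 - 0.25q) = 39, so q' = 361.
Then pb = 152.25 − 0.25·361 = 62 and ps = 548/9 + (1/9)·361 = 101.
Buyers' price falls by p* − pb = 89 − 62 = 27; sellers' price rises by ps − p* = 101 − 89 = 12.
So producers capture 12/39 = 4/13 of each unit of subsidy.

Producer share = 4/13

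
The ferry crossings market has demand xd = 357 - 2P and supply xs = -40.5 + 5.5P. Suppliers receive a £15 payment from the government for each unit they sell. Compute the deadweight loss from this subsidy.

Pre-subsidy: 357 - 2P = -40.5 + 5.5P gives P* = 53, x* = 251.
With the subsidy, sellers receive Ps = Pb + 15 for each unit, where Pb is the price buyers pay.
Supply in terms of Pb becomes xs = -40.5 + 5.5(Pb + 15) = 42 + 5.5Pb. Setting this equal to demand: 357 - 2Pb = 42 + 5.5Pb, so Pb = 42.
Sellers receive Ps = 42 + 15 = 57; x' = 357 − 2·42 = 273.
The subsidy expands output by 273 − 251 = 22 past the efficient level; on those units the gap between marginal cost and willingness to pay runs from 0 up to 15.
DWL = ½ × 15 × 22 = 165.

Deadweight loss = £165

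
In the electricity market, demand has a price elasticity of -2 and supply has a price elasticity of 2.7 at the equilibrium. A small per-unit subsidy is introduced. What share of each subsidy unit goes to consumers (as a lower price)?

Consumer share = 27/47

For a small subsidy around the equilibrium, the benefit split depends on the relative slopes, which at a point are proportional to the elasticities.
Buyer share = εs/(εs + |εd|) = 2.7/(2.7 + 2) = 27/47; seller share = |εd|/(εs + |εd|) = 20/47.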